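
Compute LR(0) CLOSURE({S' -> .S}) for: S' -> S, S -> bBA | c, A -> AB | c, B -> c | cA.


Start: S' -> .S
For each item with dot before a nonterminal B, add B -> .γ for every B-production
Closure: [S' -> .S, S -> .bBA, S -> .c]


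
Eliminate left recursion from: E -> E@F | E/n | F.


Left-recursive alternatives: E@F, E/n; non-recursive: F
Introduce E': E -> FE', E' -> @FE' | /nE' | ε


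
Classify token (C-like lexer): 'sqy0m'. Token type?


Pattern: letter/underscore followed by alphanumerics, not a keyword
Type: IDENTIFIER


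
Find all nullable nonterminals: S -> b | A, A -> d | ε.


A nonterminal is nullable iff some alternative derives ε (directly, or every symbol in it is nullable)
Nullable: {A, S}


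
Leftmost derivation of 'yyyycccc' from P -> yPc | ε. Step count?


Derivation: P => yPc => yyPcc => yyyPccc => yyyyPcccc => yyyycccc
Steps: 5


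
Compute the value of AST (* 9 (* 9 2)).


Evaluate inner: (* 9 2) = 18
Evaluate root: (* 9 18) = 162
Result: 162


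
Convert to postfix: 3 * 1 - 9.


Left to right (same or higher precedence on left)
Postfix: 3 1 * 9 -


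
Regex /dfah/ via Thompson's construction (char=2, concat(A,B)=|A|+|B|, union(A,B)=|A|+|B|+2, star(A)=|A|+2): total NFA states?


Syntax tree has 4 char leaf(s), 0 union(s), 0 star(s)
chars contribute 4×2 = 8; each union adds +2; each star adds +2
Total: 8 + 0 + 0 = 8 states


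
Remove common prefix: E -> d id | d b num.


Common prefix: 'd'
Factored: E -> d E', E' -> id | b num


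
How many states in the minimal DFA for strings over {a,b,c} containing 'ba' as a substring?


KMP-style automaton: 2 progress states + 1 absorbing accept = 3
Minimal DFA: 3 states


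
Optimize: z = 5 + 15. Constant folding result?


5 + 15 = 20 at compile time
Optimized: z = 20


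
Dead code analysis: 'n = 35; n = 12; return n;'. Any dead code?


first assignment to n is overwritten before any read
Dead: 'n = 35'


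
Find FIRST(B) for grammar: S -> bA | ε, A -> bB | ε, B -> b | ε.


Per alternative of B: FIRST(b) = {b}; FIRST(ε) = {ε}
FIRST(B) = {b, ε}


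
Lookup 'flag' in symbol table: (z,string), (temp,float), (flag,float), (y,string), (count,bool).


Lookup 'flag' → type float


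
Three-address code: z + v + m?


Break into single-operator statements:
t1 = z + v
t2 = t1 + m


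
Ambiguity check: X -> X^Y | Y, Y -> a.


precedence layered via separate nonterminal Y: deterministic
Unambiguous


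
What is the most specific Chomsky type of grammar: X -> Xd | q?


Left-linear: every RHS is a terminal or one nonterminal followed by a terminal
Classification: Type 3 (Regular)


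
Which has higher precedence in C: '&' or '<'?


'<' is relational (level 7); '&' is bitwise AND (level 5)
Higher level binds tighter
'<' has higher precedence than '&'


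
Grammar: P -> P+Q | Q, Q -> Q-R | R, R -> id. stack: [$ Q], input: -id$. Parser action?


shift '-' to continue Q -> Q-R
Action: shift


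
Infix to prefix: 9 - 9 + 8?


left-to-right (same/higher precedence on left): tree is (+ (- 9 9) 8)
Prefix: + - 9 9 8


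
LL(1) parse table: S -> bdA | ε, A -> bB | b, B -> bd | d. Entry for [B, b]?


For [B, b]: 'b' ∈ FIRST(bd)
Entry: B -> bd


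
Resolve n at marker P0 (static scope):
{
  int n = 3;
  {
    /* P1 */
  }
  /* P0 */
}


n declared in the same block as P0
n = 3


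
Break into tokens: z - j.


Scan left to right, longest-match per lexeme
Tokens: ID(z), OP(-), ID(j)


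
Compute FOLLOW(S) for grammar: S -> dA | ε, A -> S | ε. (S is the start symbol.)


$ ∈ FOLLOW(S). For each A -> αBβ: add FIRST(β)\{ε} to FOLLOW(B); if β nullable, add FOLLOW(A).
FOLLOW(S) = {$}


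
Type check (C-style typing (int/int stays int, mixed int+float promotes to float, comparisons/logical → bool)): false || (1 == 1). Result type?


Operand types: bool || bool
Rule: logical operators take bool operands and yield bool
Result type: bool


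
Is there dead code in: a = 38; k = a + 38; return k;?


a is read by k's definition; k is returned
No dead code


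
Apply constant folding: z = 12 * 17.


12 * 17 = 204 at compile time
Optimized: z = 204


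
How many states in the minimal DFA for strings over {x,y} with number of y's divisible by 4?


Track (count of y) mod 4: states 0..3, accept at 0
Minimal DFA: 4 states


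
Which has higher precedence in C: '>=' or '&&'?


'>=' is relational (level 7); '&&' is logical AND (level 2)
Higher level binds tighter
'>=' has higher precedence than '&&'


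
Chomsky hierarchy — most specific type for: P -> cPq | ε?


Single nonterminal LHS, but c^n q^n is not regular
Classification: Type 2 (Context-Free)


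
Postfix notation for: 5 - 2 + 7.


Left to right (same or higher precedence on left)
Postfix: 5 2 - 7 +


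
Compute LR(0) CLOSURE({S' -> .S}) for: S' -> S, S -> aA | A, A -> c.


Start: S' -> .S
For each item with dot before a nonterminal B, add B -> .γ for every B-production
Closure: [S' -> .S, S -> .aA, S -> .A, A -> .c]


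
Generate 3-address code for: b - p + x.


Break into single-operator statements:
t1 = b - p
t2 = t1 + x


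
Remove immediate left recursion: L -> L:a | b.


Left-recursive alternatives: L:a; non-recursive: b
Introduce L': L -> bL', L' -> :aL' | ε


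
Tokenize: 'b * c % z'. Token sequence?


Scan left to right, longest-match per lexeme
Tokens: ID(b), OP(*), ID(c), OP(%), ID(z)


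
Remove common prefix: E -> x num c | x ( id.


Common prefix: 'x'
Factored: E -> x E', E' -> num c | ( id


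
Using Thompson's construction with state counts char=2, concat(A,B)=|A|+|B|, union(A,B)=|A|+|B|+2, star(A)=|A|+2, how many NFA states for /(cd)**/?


Syntax tree has 2 char leaf(s), 0 union(s), 2 star(s)
chars contribute 2×2 = 4; each union adds +2; each star adds +2
Total: 4 + 0 + 4 = 8 states


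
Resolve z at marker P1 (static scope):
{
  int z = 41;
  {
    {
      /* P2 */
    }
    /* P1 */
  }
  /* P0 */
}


P1's block does not declare z; resolves to the enclosing declaration at depth 0
z = 41


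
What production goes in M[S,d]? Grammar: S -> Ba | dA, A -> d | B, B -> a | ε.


For [S, d]: 'd' ∈ FIRST(dA)
Entry: S -> dA


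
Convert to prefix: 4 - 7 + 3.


left-to-right (same/higher precedence on left): tree is (+ (- 4 7) 3)
Prefix: + - 4 7 3


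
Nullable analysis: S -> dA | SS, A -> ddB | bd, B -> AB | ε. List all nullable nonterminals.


A nonterminal is nullable iff some alternative derives ε (directly, or every symbol in it is nullable)
Nullable: {B}


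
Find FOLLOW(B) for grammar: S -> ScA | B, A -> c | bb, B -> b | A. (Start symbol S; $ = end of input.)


$ ∈ FOLLOW(S). For each A -> αBβ: add FIRST(β)\{ε} to FOLLOW(B); if β nullable, add FOLLOW(A).
FOLLOW(B) = {$, c}


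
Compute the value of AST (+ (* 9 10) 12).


Evaluate inner: (* 9 10) = 90
Evaluate root: (+ 90 12) = 102
Result: 102


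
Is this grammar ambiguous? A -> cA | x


right-linear, alternatives start with distinct terminals 'c' vs 'x': unique leftmost derivation
Unambiguous


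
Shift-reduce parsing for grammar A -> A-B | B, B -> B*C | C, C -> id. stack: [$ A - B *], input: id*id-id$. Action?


no handle; shift 'id'
Action: shift


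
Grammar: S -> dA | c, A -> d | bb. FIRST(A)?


Per alternative of A: FIRST(d) = {d}; FIRST(bb) = {b}
FIRST(A) = {b, d}


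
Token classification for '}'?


Pattern: delimiter/punctuation
Type: PUNCTUATION


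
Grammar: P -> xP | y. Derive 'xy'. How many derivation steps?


Derivation: P => xP => xy
Steps: 2


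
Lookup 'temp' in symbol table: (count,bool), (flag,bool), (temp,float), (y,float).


Lookup 'temp' → type float


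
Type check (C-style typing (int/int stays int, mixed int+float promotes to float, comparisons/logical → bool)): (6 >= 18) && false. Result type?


Operand types: bool && bool
Rule: logical operators take bool operands and yield bool
Result type: bool


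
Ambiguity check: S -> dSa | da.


balanced d^n…a^n: each string has a unique parse
Unambiguous


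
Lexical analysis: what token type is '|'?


Pattern: operator symbol
Type: OPERATOR


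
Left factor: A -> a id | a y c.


Common prefix: 'a'
Factored: A -> a A', A' -> id | y c


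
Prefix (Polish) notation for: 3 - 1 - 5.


left-to-right (same/higher precedence on left): tree is (- (- 3 1) 5)
Prefix: - - 3 1 5


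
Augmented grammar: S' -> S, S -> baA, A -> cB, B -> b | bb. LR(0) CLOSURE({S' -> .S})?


Start: S' -> .S
For each item with dot before a nonterminal B, add B -> .γ for every B-production
Closure: [S' -> .S, S -> .baA]


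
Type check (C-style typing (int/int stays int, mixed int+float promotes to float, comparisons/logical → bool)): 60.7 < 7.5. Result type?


Operand types: float < float
Rule: comparison yields bool
Result type: bool


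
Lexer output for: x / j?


Scan left to right, longest-match per lexeme
Tokens: ID(x), OP(/), ID(j)


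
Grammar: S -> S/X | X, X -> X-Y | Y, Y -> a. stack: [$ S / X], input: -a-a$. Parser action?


'-' can extend X; shift to build X -> X-Y
Action: shift


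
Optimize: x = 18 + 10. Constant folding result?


18 + 10 = 28 at compile time
Optimized: x = 28


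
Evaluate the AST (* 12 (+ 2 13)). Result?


Evaluate inner: (+ 2 13) = 15
Evaluate root: (* 12 15) = 180
Result: 180


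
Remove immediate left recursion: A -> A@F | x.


Left-recursive alternatives: A@F; non-recursive: x
Introduce A': A -> xA', A' -> @FA' | ε


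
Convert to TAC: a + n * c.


Break into single-operator statements:
t1 = n * c
t2 = a + t1


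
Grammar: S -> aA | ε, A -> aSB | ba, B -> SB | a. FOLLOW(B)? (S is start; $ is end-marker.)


$ ∈ FOLLOW(S). For each A -> αBβ: add FIRST(β)\{ε} to FOLLOW(B); if β nullable, add FOLLOW(A).
FOLLOW(B) = {$, a}


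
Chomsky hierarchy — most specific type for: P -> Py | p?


Left-linear: every RHS is a terminal or one nonterminal followed by a terminal
Classification: Type 3 (Regular)


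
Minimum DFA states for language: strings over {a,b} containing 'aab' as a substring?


KMP-style automaton: 3 progress states + 1 absorbing accept = 4
Minimal DFA: 4 states


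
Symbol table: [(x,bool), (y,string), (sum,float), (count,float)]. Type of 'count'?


Lookup 'count' → type float


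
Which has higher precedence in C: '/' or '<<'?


'/' is multiplicative (level 10); '<<' is shift (level 8)
Higher level binds tighter
'/' has higher precedence than '<<'


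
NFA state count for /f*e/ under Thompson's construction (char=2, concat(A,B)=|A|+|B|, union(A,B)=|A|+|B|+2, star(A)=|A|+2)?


Syntax tree has 2 char leaf(s), 0 union(s), 1 star(s)
chars contribute 2×2 = 4; each union adds +2; each star adds +2
Total: 4 + 0 + 2 = 6 states


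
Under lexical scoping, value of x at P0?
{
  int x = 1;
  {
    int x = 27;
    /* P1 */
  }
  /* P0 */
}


x declared in the same block as P0
x = 1


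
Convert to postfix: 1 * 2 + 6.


Left to right (same or higher precedence on left)
Postfix: 1 2 * 6 +


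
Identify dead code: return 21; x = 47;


statement follows a return and is unreachable
Dead: 'x = 47'


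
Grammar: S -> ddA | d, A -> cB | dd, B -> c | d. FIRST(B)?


Per alternative of B: FIRST(c) = {c}; FIRST(d) = {d}
FIRST(B) = {c, d}


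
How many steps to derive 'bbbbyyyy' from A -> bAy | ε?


Derivation: A => bAy => bbAyy => bbbAyyy => bbbbAyyyy => bbbbyyyy
Steps: 5


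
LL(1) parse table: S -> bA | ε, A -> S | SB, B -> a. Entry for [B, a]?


For [B, a]: 'a' ∈ FIRST(a)
Entry: B -> a


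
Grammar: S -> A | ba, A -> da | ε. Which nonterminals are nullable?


A nonterminal is nullable iff some alternative derives ε (directly, or every symbol in it is nullable)
Nullable: {A, S}


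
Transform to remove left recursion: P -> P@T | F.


Left-recursive alternatives: P@T; non-recursive: F
Introduce P': P -> FP', P' -> @TP' | ε


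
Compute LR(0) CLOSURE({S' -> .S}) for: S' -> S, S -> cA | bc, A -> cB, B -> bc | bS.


Start: S' -> .S
For each item with dot before a nonterminal B, add B -> .γ for every B-production
Closure: [S' -> .S, S -> .cA, S -> .bc]


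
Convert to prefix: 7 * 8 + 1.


left-to-right (same/higher precedence on left): tree is (+ (* 7 8) 1)
Prefix: + * 7 8 1


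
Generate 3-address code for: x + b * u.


Break into single-operator statements:
t1 = b * u
t2 = x + t1


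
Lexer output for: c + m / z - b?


Scan left to right, longest-match per lexeme
Tokens: ID(c), OP(+), ID(m), OP(/), ID(z), OP(-), ID(b)


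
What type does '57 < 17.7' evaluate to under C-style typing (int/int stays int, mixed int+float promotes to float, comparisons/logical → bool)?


Operand types: int < float
Rule: comparison yields bool
Result type: bool


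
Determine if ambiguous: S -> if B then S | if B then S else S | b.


dangling else: 'if B then if B then b else b' parses two ways
Ambiguous


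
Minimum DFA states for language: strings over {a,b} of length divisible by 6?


Track length mod 6: states 0..5, accept at 0
Minimal DFA: 6 states


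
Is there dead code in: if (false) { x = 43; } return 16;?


condition is constant false, so the whole block is unreachable
Dead: 'if (false) { x = 43; }'


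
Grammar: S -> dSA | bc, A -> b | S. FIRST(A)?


Per alternative of A: FIRST(b) = {b}; FIRST(S) = {b, d}
FIRST(A) = {b, d}


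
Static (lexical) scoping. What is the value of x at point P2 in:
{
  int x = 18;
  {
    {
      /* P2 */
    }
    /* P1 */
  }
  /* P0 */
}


P2's block does not declare x; resolves to the enclosing declaration at depth 0
x = 18


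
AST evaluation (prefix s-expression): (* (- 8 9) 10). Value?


Evaluate inner: (- 8 9) = -1
Evaluate root: (* -1 10) = -10
Result: -10


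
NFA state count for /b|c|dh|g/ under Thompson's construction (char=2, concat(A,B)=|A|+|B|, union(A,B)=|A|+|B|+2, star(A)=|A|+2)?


Syntax tree has 5 char leaf(s), 3 union(s), 0 star(s)
chars contribute 5×2 = 10; each union adds +2; each star adds +2
Total: 10 + 6 + 0 = 16 states


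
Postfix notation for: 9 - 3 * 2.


* has higher precedence, evaluate 3*2 first
Postfix: 9 3 2 * -


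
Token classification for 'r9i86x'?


Pattern: letter/underscore followed by alphanumerics, not a keyword
Type: IDENTIFIER


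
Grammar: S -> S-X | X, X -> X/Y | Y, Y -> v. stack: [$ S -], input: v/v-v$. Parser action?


no handle ('S-' is not any RHS); shift 'v'
Action: shift


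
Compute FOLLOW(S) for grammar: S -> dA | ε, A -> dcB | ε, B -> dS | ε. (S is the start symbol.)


$ ∈ FOLLOW(S). For each A -> αBβ: add FIRST(β)\{ε} to FOLLOW(B); if β nullable, add FOLLOW(A).
FOLLOW(S) = {$}


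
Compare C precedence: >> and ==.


'>>' is shift (level 8); '==' is equality (level 6)
Higher level binds tighter
'>>' has higher precedence than '=='


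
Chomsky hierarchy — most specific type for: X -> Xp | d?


Left-linear: every RHS is a terminal or one nonterminal followed by a terminal
Classification: Type 3 (Regular)


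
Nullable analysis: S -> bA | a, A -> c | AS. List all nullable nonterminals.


A nonterminal is nullable iff some alternative derives ε (directly, or every symbol in it is nullable)
Nullable: {}


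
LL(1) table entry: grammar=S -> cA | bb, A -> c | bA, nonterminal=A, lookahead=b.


For [A, b]: 'b' ∈ FIRST(bA)
Entry: A -> bA


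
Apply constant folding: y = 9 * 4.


9 * 4 = 36 at compile time
Optimized: y = 36


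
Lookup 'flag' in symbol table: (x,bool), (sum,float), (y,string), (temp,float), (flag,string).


Lookup 'flag' → type string


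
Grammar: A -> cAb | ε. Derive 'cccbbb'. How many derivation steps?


Derivation: A => cAb => ccAbb => cccAbbb => cccbbb
Steps: 4


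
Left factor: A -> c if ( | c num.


Common prefix: 'c'
Factored: A -> c A', A' -> if ( | num


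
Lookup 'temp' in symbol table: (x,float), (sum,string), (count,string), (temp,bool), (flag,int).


Lookup 'temp' → type bool


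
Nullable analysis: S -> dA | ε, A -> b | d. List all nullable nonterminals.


A nonterminal is nullable iff some alternative derives ε (directly, or every symbol in it is nullable)
Nullable: {S}


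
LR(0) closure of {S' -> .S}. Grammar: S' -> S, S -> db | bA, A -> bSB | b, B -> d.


Start: S' -> .S
For each item with dot before a nonterminal B, add B -> .γ for every B-production
Closure: [S' -> .S, S -> .db, S -> .bA]


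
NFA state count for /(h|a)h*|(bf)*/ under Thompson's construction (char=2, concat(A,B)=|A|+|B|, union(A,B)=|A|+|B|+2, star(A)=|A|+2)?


Syntax tree has 5 char leaf(s), 2 union(s), 2 star(s)
chars contribute 5×2 = 10; each union adds +2; each star adds +2
Total: 10 + 4 + 4 = 18 states


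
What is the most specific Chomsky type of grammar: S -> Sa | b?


Left-linear: every RHS is a terminal or one nonterminal followed by a terminal
Classification: Type 3 (Regular)


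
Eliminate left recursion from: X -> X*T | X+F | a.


Left-recursive alternatives: X*T, X+F; non-recursive: a
Introduce X': X -> aX', X' -> *TX' | +FX' | ε


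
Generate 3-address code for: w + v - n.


Break into single-operator statements:
t1 = w + v
t2 = t1 - n


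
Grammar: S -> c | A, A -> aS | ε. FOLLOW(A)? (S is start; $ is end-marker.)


$ ∈ FOLLOW(S). For each A -> αBβ: add FIRST(β)\{ε} to FOLLOW(B); if β nullable, add FOLLOW(A).
FOLLOW(A) = {$}


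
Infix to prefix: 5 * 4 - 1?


left-to-right (same/higher precedence on left): tree is (- (* 5 4) 1)
Prefix: - * 5 4 1


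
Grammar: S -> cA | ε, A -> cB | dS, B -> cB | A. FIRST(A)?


Per alternative of A: FIRST(cB) = {c}; FIRST(dS) = {d}
FIRST(A) = {c, d}


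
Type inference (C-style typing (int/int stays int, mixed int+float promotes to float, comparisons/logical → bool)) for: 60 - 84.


Operand types: int - int
Rule: mixed int/float promotes to float; int/int stays int
Result type: int


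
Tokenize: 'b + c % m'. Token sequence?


Scan left to right, longest-match per lexeme
Tokens: ID(b), OP(+), ID(c), OP(%), ID(m)


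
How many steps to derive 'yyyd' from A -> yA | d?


Derivation: A => yA => yyA => yyyA => yyyd
Steps: 4


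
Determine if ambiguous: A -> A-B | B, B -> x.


precedence layered via separate nonterminal B: deterministic
Unambiguous


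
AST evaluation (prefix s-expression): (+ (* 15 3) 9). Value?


Evaluate inner: (* 15 3) = 45
Evaluate root: (+ 45 9) = 54
Result: 54


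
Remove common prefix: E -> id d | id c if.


Common prefix: 'id'
Factored: E -> id E', E' -> d | c if


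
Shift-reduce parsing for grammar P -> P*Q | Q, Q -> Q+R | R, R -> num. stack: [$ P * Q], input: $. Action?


handle 'P*Q' on top; lookahead ∈ FOLLOW(P) = {*, $}
Action: reduce (P -> P*Q)


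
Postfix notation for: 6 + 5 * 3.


* has higher precedence, evaluate 5*3 first
Postfix: 6 5 3 * +


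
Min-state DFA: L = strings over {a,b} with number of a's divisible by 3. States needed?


Track (count of a) mod 3: states 0..2, accept at 0
Minimal DFA: 3 states


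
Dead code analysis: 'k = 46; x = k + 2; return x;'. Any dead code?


k is read by x's definition; x is returned
No dead code


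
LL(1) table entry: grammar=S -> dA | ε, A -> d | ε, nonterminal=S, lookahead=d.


For [S, d]: 'd' ∈ FIRST(dA)
Entry: S -> dA


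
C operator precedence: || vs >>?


'>>' is shift (level 8); '||' is logical OR (level 1)
Higher level binds tighter
'>>' has higher precedence than '||'


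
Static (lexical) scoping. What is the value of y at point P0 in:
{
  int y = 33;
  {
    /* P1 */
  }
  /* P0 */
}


y declared in the same block as P0
y = 33


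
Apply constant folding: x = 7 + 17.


7 + 17 = 24 at compile time
Optimized: x = 24


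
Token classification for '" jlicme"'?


Pattern: double-quoted sequence
Type: STRING_LITERAL


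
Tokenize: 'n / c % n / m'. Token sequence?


Scan left to right, longest-match per lexeme
Tokens: ID(n), OP(/), ID(c), OP(%), ID(n), OP(/), ID(m)


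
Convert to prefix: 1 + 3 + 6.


left-to-right (same/higher precedence on left): tree is (+ (+ 1 3) 6)
Prefix: + + 1 3 6


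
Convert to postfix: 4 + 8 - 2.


Left to right (same or higher precedence on left)
Postfix: 4 8 + 2 -


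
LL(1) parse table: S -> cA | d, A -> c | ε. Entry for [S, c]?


For [S, c]: 'c' ∈ FIRST(cA)
Entry: S -> cA


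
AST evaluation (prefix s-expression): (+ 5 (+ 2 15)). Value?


Evaluate inner: (+ 2 15) = 17
Evaluate root: (+ 5 17) = 22
Result: 22


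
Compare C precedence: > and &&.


'>' is relational (level 7); '&&' is logical AND (level 2)
Higher level binds tighter
'>' has higher precedence than '&&'


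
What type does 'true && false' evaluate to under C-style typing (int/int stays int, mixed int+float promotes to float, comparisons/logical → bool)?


Operand types: bool && bool
Rule: logical operators take bool operands and yield bool
Result type: bool


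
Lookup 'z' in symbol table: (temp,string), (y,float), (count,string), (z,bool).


Lookup 'z' → type bool


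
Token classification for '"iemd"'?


Pattern: double-quoted sequence
Type: STRING_LITERAL


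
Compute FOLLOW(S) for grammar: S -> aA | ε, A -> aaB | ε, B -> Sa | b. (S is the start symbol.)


$ ∈ FOLLOW(S). For each A -> αBβ: add FIRST(β)\{ε} to FOLLOW(B); if β nullable, add FOLLOW(A).
FOLLOW(S) = {$, a}


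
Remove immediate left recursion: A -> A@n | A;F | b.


Left-recursive alternatives: A@n, A;F; non-recursive: b
Introduce A': A -> bA', A' -> @nA' | ;FA' | ε


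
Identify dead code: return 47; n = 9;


statement follows a return and is unreachable
Dead: 'n = 9'


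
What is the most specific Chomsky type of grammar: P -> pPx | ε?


Single nonterminal LHS, but p^n x^n is not regular
Classification: Type 2 (Context-Free)


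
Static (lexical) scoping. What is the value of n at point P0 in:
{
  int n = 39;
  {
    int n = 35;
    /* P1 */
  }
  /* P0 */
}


n declared in the same block as P0
n = 39


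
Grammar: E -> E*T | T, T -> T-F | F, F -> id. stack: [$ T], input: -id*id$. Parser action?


shift '-' to continue T -> T-F
Action: shift


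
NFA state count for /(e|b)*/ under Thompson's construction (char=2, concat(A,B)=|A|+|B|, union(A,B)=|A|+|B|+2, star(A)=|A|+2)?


Syntax tree has 2 char leaf(s), 1 union(s), 1 star(s)
chars contribute 2×2 = 4; each union adds +2; each star adds +2
Total: 4 + 2 + 2 = 8 states


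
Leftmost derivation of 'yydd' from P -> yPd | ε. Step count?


Derivation: P => yPd => yyPdd => yydd
Steps: 3


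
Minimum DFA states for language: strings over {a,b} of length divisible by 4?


Track length mod 4: states 0..3, accept at 0
Minimal DFA: 4 states


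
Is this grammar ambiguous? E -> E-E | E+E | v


'v-v+v' has two parse trees (no precedence encoded between - and +)
Ambiguous


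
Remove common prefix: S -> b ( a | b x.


Common prefix: 'b'
Factored: S -> b S', S' -> ( a | x


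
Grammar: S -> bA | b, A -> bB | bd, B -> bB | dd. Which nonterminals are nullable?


A nonterminal is nullable iff some alternative derives ε (directly, or every symbol in it is nullable)
Nullable: {}


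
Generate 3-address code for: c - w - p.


Break into single-operator statements:
t1 = c - w
t2 = t1 - p


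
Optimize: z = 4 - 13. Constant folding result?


4 - 13 = -9 at compile time
Optimized: z = -9


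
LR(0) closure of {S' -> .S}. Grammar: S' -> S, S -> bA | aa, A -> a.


Start: S' -> .S
For each item with dot before a nonterminal B, add B -> .γ for every B-production
Closure: [S' -> .S, S -> .bA, S -> .aa]


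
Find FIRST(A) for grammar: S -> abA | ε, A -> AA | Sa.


Per alternative of A: FIRST(AA) = {a}; FIRST(Sa) = {a}
FIRST(A) = {a}


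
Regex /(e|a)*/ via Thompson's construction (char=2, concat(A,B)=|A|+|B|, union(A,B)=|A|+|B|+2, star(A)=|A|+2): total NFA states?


Syntax tree has 2 char leaf(s), 1 union(s), 1 star(s)
chars contribute 2×2 = 4; each union adds +2; each star adds +2
Total: 4 + 2 + 2 = 8 states


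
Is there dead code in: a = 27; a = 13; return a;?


first assignment to a is overwritten before any read
Dead: 'a = 27'


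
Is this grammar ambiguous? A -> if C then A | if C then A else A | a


dangling else: 'if C then if C then a else a' parses two ways
Ambiguous


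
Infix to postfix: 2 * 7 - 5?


Left to right (same or higher precedence on left)
Postfix: 2 7 * 5 -


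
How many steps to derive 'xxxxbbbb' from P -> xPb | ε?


Derivation: P => xPb => xxPbb => xxxPbbb => xxxxPbbbb => xxxxbbbb
Steps: 5


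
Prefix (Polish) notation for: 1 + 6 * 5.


'*' binds tighter: tree is (+ 1 (* 6 5))
Prefix: + 1 * 6 5


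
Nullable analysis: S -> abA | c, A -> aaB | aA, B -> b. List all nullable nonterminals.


A nonterminal is nullable iff some alternative derives ε (directly, or every symbol in it is nullable)
Nullable: {}


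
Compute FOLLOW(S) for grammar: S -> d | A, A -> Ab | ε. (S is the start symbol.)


$ ∈ FOLLOW(S). For each A -> αBβ: add FIRST(β)\{ε} to FOLLOW(B); if β nullable, add FOLLOW(A).
FOLLOW(S) = {$}


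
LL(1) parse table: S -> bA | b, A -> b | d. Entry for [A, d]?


For [A, d]: 'd' ∈ FIRST(d)
Entry: A -> d


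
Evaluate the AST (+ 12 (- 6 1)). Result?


Evaluate inner: (- 6 1) = 5
Evaluate root: (+ 12 5) = 17
Result: 17


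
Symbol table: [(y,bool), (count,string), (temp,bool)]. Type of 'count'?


Lookup 'count' → type string


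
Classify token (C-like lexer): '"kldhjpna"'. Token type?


Pattern: double-quoted sequence
Type: STRING_LITERAL


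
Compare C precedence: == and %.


'%' is multiplicative (level 10); '==' is equality (level 6)
Higher level binds tighter
'%' has higher precedence than '=='


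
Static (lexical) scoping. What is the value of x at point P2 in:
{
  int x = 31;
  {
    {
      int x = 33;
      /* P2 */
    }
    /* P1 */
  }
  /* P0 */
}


x declared in the same block as P2
x = 33


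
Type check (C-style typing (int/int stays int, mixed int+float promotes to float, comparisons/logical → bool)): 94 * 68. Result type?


Operand types: int * int
Rule: mixed int/float promotes to float; int/int stays int
Result type: int


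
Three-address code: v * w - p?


Break into single-operator statements:
t1 = v * w
t2 = t1 - p


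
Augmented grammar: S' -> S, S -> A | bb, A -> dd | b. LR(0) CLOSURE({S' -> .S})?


Start: S' -> .S
For each item with dot before a nonterminal B, add B -> .γ for every B-production
Closure: [S' -> .S, S -> .A, S -> .bb, A -> .dd, A -> .b]


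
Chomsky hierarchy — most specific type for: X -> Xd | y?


Left-linear: every RHS is a terminal or one nonterminal followed by a terminal
Classification: Type 3 (Regular)


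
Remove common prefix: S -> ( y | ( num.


Common prefix: '('
Factored: S -> ( S', S' -> y | num


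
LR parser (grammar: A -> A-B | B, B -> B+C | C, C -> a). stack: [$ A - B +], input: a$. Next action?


no handle; shift 'a'
Action: shift


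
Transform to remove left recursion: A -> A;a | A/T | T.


Left-recursive alternatives: A;a, A/T; non-recursive: T
Introduce A': A -> TA', A' -> ;aA' | /TA' | ε


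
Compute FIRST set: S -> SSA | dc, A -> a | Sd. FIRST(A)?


Per alternative of A: FIRST(a) = {a}; FIRST(Sd) = {d}
FIRST(A) = {a, d}


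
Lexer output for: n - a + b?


Scan left to right, longest-match per lexeme
Tokens: ID(n), OP(-), ID(a), OP(+), ID(b)


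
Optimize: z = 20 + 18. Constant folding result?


20 + 18 = 38 at compile time
Optimized: z = 38


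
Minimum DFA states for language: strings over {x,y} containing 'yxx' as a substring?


KMP-style automaton: 3 progress states + 1 absorbing accept = 4
Minimal DFA: 4 states


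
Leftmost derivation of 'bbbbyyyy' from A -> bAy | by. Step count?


Derivation: A => bAy => bbAyy => bbbAyyy => bbbbyyyy
Steps: 4


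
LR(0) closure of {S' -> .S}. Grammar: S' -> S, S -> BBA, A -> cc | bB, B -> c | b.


Start: S' -> .S
For each item with dot before a nonterminal B, add B -> .γ for every B-production
Closure: [S' -> .S, S -> .BBA, B -> .c, B -> .b]


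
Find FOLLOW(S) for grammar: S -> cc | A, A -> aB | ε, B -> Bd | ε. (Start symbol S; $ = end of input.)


$ ∈ FOLLOW(S). For each A -> αBβ: add FIRST(β)\{ε} to FOLLOW(B); if β nullable, add FOLLOW(A).
FOLLOW(S) = {$}


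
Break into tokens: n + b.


Scan left to right, longest-match per lexeme
Tokens: ID(n), OP(+), ID(b)


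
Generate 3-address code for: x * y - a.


Break into single-operator statements:
t1 = x * y
t2 = t1 - a


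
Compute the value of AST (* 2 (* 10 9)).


Evaluate inner: (* 10 9) = 90
Evaluate root: (* 2 90) = 180
Result: 180


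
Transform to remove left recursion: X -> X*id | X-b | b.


Left-recursive alternatives: X*id, X-b; non-recursive: b
Introduce X': X -> bX', X' -> *idX' | -bX' | ε


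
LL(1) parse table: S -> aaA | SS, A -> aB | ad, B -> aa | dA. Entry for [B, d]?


For [B, d]: 'd' ∈ FIRST(dA)
Entry: B -> dA


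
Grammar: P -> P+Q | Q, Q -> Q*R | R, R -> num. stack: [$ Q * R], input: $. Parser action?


handle 'Q*R' on top
Action: reduce (Q -> Q*R)


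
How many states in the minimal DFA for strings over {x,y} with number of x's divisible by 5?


Track (count of x) mod 5: states 0..4, accept at 0
Minimal DFA: 5 states


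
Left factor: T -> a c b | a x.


Common prefix: 'a'
Factored: T -> a T', T' -> c b | x


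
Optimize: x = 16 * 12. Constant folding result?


16 * 12 = 192 at compile time
Optimized: x = 192


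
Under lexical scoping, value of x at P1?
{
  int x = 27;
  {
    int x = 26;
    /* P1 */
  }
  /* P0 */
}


x declared in the same block as P1
x = 26


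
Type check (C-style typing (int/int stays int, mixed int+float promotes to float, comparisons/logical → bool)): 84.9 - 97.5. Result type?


Operand types: float - float
Rule: mixed int/float promotes to float; int/int stays int
Result type: float


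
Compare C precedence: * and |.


'*' is multiplicative (level 10); '|' is bitwise OR (level 3)
Higher level binds tighter
'*' has higher precedence than '|'


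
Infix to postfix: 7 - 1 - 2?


Left to right (same or higher precedence on left)
Postfix: 7 1 - 2 -


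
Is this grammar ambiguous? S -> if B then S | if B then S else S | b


dangling else: 'if B then if B then b else b' parses two ways
Ambiguous


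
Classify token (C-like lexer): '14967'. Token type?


Pattern: digits only
Type: INTEGER_LITERAL


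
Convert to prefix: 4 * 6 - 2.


left-to-right (same/higher precedence on left): tree is (- (* 4 6) 2)
Prefix: - * 4 6 2


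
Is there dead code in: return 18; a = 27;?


statement follows a return and is unreachable
Dead: 'a = 27'


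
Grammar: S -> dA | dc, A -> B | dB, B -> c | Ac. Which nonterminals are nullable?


A nonterminal is nullable iff some alternative derives ε (directly, or every symbol in it is nullable)
Nullable: {}


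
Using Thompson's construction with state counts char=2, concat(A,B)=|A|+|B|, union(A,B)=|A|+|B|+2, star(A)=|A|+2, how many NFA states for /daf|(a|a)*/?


Syntax tree has 5 char leaf(s), 2 union(s), 1 star(s)
chars contribute 5×2 = 10; each union adds +2; each star adds +2
Total: 10 + 4 + 2 = 16 states


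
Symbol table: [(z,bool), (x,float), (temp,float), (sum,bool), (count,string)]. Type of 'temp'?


Lookup 'temp' → type float


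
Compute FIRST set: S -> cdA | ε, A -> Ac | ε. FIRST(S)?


Per alternative of S: FIRST(cdA) = {c}; FIRST(ε) = {ε}
FIRST(S) = {c, ε}


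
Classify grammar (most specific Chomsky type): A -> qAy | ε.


Single nonterminal LHS, but q^n y^n is not regular
Classification: Type 2 (Context-Free)


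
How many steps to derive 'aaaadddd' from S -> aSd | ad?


Derivation: S => aSd => aaSdd => aaaSddd => aaaadddd
Steps: 4


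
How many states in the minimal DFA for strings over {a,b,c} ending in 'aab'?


Track the longest suffix of input matching a prefix of 'aab': 4 classes (prefixes of length 0..3)
Minimal DFA: 4 states


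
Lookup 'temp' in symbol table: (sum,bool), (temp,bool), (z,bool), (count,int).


Lookup 'temp' → type bool


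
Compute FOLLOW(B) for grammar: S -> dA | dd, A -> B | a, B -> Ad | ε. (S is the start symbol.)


$ ∈ FOLLOW(S). For each A -> αBβ: add FIRST(β)\{ε} to FOLLOW(B); if β nullable, add FOLLOW(A).
FOLLOW(B) = {$, d}


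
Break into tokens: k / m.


Scan left to right, longest-match per lexeme
Tokens: ID(k), OP(/), ID(m)


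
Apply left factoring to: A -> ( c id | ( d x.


Common prefix: '('
Factored: A -> ( A', A' -> c id | d x


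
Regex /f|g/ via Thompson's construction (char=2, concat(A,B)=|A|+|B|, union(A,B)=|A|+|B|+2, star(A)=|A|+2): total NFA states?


Syntax tree has 2 char leaf(s), 1 union(s), 0 star(s)
chars contribute 2×2 = 4; each union adds +2; each star adds +2
Total: 4 + 2 + 0 = 6 states


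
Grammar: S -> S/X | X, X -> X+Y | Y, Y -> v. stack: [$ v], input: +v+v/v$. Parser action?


'v' on top is the handle for Y -> v
Action: reduce (Y -> v)


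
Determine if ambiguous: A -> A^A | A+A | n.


'n^n+n' has two parse trees (no precedence encoded between ^ and +)
Ambiguous


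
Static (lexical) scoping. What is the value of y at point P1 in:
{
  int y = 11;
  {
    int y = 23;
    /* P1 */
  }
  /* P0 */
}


y declared in the same block as P1
y = 23


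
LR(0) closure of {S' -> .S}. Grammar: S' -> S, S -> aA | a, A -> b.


Start: S' -> .S
For each item with dot before a nonterminal B, add B -> .γ for every B-production
Closure: [S' -> .S, S -> .aA, S -> .a]


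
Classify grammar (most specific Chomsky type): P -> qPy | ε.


Single nonterminal LHS, but q^n y^n is not regular
Classification: Type 2 (Context-Free)


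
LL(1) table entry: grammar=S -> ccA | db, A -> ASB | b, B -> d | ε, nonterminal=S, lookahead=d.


For [S, d]: 'd' ∈ FIRST(db)
Entry: S -> db


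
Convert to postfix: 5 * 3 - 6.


Left to right (same or higher precedence on left)
Postfix: 5 3 * 6 -


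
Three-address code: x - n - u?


Break into single-operator statements:
t1 = x - n
t2 = t1 - u


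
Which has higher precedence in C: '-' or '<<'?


'-' is additive (level 9); '<<' is shift (level 8)
Higher level binds tighter
'-' has higher precedence than '<<'


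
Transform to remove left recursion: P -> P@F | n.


Left-recursive alternatives: P@F; non-recursive: n
Introduce P': P -> nP', P' -> @FP' | ε


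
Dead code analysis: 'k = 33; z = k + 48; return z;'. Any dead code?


k is read by z's definition; z is returned
No dead code


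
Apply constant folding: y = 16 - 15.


16 - 15 = 1 at compile time
Optimized: y = 1


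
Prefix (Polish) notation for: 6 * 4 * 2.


left-to-right (same/higher precedence on left): tree is (* (* 6 4) 2)
Prefix: * * 6 4 2


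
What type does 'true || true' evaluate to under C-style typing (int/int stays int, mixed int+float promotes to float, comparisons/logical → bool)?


Operand types: bool || bool
Rule: logical operators take bool operands and yield bool
Result type: bool


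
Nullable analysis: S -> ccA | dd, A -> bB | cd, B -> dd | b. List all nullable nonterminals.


A nonterminal is nullable iff some alternative derives ε (directly, or every symbol in it is nullable)
Nullable: {}


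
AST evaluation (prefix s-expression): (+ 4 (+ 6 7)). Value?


Evaluate inner: (+ 6 7) = 13
Evaluate root: (+ 4 13) = 17
Result: 17


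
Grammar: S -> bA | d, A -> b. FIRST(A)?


Per alternative of A: FIRST(b) = {b}
FIRST(A) = {b}


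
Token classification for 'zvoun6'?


Pattern: letter/underscore followed by alphanumerics, not a keyword
Type: IDENTIFIER


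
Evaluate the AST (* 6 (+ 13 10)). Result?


Evaluate inner: (+ 13 10) = 23
Evaluate root: (* 6 23) = 138
Result: 138


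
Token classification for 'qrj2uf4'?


Pattern: letter/underscore followed by alphanumerics, not a keyword
Type: IDENTIFIER


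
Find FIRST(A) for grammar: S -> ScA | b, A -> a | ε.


Per alternative of A: FIRST(a) = {a}; FIRST(ε) = {ε}
FIRST(A) = {a, ε}


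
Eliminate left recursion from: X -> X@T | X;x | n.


Left-recursive alternatives: X@T, X;x; non-recursive: n
Introduce X': X -> nX', X' -> @TX' | ;xX' | ε


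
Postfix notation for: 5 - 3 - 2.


Left to right (same or higher precedence on left)
Postfix: 5 3 - 2 -


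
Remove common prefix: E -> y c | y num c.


Common prefix: 'y'
Factored: E -> y E', E' -> c | num c


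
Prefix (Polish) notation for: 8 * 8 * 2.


left-to-right (same/higher precedence on left): tree is (* (* 8 8) 2)
Prefix: * * 8 8 2


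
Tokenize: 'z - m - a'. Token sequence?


Scan left to right, longest-match per lexeme
Tokens: ID(z), OP(-), ID(m), OP(-), ID(a)


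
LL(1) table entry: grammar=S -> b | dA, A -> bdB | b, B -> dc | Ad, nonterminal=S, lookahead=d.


For [S, d]: 'd' ∈ FIRST(dA)
Entry: S -> dA


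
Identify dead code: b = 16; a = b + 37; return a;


b is read by a's definition; a is returned
No dead code


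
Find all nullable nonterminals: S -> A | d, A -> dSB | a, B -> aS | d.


A nonterminal is nullable iff some alternative derives ε (directly, or every symbol in it is nullable)
Nullable: {}


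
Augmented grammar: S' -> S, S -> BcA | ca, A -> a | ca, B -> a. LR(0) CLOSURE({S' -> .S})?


Start: S' -> .S
For each item with dot before a nonterminal B, add B -> .γ for every B-production
Closure: [S' -> .S, S -> .BcA, S -> .ca, B -> .a]


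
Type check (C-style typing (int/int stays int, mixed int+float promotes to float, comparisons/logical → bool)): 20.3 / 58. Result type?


Operand types: float / int
Rule: mixed int/float promotes to float; int/int stays int
Result type: float


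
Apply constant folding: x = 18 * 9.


18 * 9 = 162 at compile time
Optimized: x = 162


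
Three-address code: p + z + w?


Break into single-operator statements:
t1 = p + z
t2 = t1 + w


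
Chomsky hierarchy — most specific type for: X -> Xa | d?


Left-linear: every RHS is a terminal or one nonterminal followed by a terminal
Classification: Type 3 (Regular)


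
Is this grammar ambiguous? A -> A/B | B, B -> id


precedence layered via separate nonterminal B: deterministic
Unambiguous


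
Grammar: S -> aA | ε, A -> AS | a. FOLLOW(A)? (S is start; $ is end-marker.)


$ ∈ FOLLOW(S). For each A -> αBβ: add FIRST(β)\{ε} to FOLLOW(B); if β nullable, add FOLLOW(A).
FOLLOW(A) = {$, a}


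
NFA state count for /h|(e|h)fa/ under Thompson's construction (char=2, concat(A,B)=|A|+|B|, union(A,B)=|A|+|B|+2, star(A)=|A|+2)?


Syntax tree has 5 char leaf(s), 2 union(s), 0 star(s)
chars contribute 5×2 = 10; each union adds +2; each star adds +2
Total: 10 + 4 + 0 = 14 states


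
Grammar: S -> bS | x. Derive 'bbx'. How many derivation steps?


Derivation: S => bS => bbS => bbx
Steps: 3


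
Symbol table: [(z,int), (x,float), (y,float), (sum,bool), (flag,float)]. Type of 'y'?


Lookup 'y' → type float
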